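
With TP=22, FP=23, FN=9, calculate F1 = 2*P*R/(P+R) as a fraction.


F1 = 2 * P * R / (P + R)
P = TP/(TP+FP) = 22/45 = 22/45
R = TP/(TP+FN) = 22/31 = 22/31
2 * P * R = 2 * 22/45 * 22/31 = 968/1395
P + R = 22/45 + 22/31 = 1672/1395
F1 = 968/1395 / 1672/1395 = 11/19

11/19


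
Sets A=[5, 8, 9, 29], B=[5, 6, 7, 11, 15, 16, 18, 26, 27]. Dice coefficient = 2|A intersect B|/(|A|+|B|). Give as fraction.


A intersect B = [5]
|A intersect B| = 1
|A| = 4, |B| = 9
Dice = 2*1 / (4+9)
= 2 / 13 = 2/13

2/13


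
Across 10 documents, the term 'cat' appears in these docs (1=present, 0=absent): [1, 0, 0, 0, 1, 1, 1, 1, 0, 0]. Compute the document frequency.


Checking each document for 'cat':
Doc 1: present
Doc 2: absent
Doc 3: absent
Doc 4: absent
Doc 5: present
Doc 6: present
Doc 7: present
Doc 8: present
Doc 9: absent
Doc 10: absent
df = sum of presences = 1 + 0 + 0 + 0 + 1 + 1 + 1 + 1 + 0 + 0 = 5

5


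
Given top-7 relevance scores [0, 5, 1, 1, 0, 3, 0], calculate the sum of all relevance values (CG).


Cumulative Gain = sum of relevance scores
Position 1: rel=0, running sum=0
Position 2: rel=5, running sum=5
Position 3: rel=1, running sum=6
Position 4: rel=1, running sum=7
Position 5: rel=0, running sum=7
Position 6: rel=3, running sum=10
Position 7: rel=0, running sum=10
CG = 10

10


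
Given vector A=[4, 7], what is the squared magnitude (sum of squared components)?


|A|^2 = sum of squared components
A[0]^2 = 4^2 = 16
A[1]^2 = 7^2 = 49
Sum = 16 + 49 = 65

65


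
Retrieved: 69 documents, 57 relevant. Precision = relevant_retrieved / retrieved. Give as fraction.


Precision = relevant_retrieved / total_retrieved
= 57 / 69
= 57 / (57 + 12)
= 19/23

19/23


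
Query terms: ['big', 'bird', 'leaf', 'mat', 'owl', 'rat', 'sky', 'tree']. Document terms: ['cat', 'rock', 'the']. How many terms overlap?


Query terms: ['big', 'bird', 'leaf', 'mat', 'owl', 'rat', 'sky', 'tree']
Document terms: ['cat', 'rock', 'the']
Common terms: []
Overlap count = 0

0


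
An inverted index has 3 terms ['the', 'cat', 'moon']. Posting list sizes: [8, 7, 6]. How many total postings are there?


Summing posting list sizes:
'the': 8 postings
'cat': 7 postings
'moon': 6 postings
Total = 8 + 7 + 6 = 21

21


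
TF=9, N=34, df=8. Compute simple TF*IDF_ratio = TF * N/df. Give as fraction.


TF * (N/df)
= 9 * (34/8)
= 9 * 17/4
= 153/4

153/4


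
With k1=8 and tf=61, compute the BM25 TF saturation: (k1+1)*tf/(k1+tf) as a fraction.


BM25 TF component = (k1+1)*tf / (k1+tf)
k1 = 8, tf = 61
Numerator = (8+1)*61 = 549
Denominator = 8 + 61 = 69
= 549/69 = 183/23

183/23


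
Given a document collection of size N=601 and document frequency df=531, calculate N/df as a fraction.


IDF ratio = N / df
= 601 / 531
= 601/531

601/531


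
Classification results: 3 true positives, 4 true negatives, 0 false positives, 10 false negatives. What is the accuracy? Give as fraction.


Accuracy = (TP + TN) / (TP + TN + FP + FN)
TP + TN = 3 + 4 = 7
Total = 3 + 4 + 0 + 10 = 17
Accuracy = 7 / 17 = 7/17

7/17


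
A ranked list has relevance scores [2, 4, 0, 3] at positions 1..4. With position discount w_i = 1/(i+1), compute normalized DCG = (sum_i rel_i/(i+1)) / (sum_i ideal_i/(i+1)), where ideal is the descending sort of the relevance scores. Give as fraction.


Position discount weights w_i = 1/(i+1) for i=1..4:
Weights = [1/2, 1/3, 1/4, 1/5]
Actual relevance: [2, 4, 0, 3]
DCG = 2/2 + 4/3 + 0/4 + 3/5 = 44/15
Ideal relevance (sorted desc): [4, 3, 2, 0]
Ideal DCG = 4/2 + 3/3 + 2/4 + 0/5 = 7/2
nDCG = DCG / ideal_DCG = 44/15 / 7/2 = 88/105

88/105


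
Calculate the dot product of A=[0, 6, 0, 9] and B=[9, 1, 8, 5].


Dot product = sum of element-wise products
A[0]*B[0] = 0*9 = 0
A[1]*B[1] = 6*1 = 6
A[2]*B[2] = 0*8 = 0
A[3]*B[3] = 9*5 = 45
Sum = 0 + 6 + 0 + 45 = 51

51


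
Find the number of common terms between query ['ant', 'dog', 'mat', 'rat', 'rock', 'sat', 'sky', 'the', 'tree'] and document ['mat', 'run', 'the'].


Query terms: ['ant', 'dog', 'mat', 'rat', 'rock', 'sat', 'sky', 'the', 'tree']
Document terms: ['mat', 'run', 'the']
Common terms: ['mat', 'the']
Overlap count = 2

2


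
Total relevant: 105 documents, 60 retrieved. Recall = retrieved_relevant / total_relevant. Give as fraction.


Recall = retrieved_relevant / total_relevant
= 60 / 105
= 60 / (60 + 45)
= 4/7

4/7


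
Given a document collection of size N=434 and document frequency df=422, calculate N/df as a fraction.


IDF ratio = N / df
= 434 / 422
= 217/211

217/211


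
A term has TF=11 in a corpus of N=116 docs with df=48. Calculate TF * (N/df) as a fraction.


TF * (N/df)
= 11 * (116/48)
= 11 * 29/12
= 319/12

319/12


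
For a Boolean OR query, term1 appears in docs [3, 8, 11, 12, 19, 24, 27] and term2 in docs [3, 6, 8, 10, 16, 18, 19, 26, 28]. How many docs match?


Boolean OR: find union of posting lists
term1 docs: [3, 8, 11, 12, 19, 24, 27]
term2 docs: [3, 6, 8, 10, 16, 18, 19, 26, 28]
Union: [3, 6, 8, 10, 11, 12, 16, 18, 19, 24, 26, 27, 28]
|union| = 13

13


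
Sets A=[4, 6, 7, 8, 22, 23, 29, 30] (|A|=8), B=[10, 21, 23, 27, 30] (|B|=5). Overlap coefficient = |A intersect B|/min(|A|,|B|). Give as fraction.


A intersect B = [23, 30]
|A intersect B| = 2
min(|A|, |B|) = min(8, 5) = 5
Overlap = 2 / 5 = 2/5

2/5


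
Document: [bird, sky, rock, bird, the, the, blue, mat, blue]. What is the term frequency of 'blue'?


Document has 9 words
Scanning for 'blue':
Found at positions: [6, 8]
Count = 2

2


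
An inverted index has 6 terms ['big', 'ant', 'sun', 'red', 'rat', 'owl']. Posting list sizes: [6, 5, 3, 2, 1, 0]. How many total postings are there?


Summing posting list sizes:
'big': 6 postings
'ant': 5 postings
'sun': 3 postings
'red': 2 postings
'rat': 1 postings
'owl': 0 postings
Total = 6 + 5 + 3 + 2 + 1 + 0 = 17

17


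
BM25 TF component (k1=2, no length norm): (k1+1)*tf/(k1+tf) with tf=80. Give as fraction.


BM25 TF component = (k1+1)*tf / (k1+tf)
k1 = 2, tf = 80
Numerator = (2+1)*80 = 240
Denominator = 2 + 80 = 82
= 240/82 = 120/41

120/41


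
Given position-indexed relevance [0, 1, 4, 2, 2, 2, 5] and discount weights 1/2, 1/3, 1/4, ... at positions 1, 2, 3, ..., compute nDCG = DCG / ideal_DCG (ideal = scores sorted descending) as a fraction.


Position discount weights w_i = 1/(i+1) for i=1..7:
Weights = [1/2, 1/3, 1/4, 1/5, 1/6, 1/7, 1/8]
Actual relevance: [0, 1, 4, 2, 2, 2, 5]
DCG = 0/2 + 1/3 + 4/4 + 2/5 + 2/6 + 2/7 + 5/8 = 2501/840
Ideal relevance (sorted desc): [5, 4, 2, 2, 2, 1, 0]
Ideal DCG = 5/2 + 4/3 + 2/4 + 2/5 + 2/6 + 1/7 + 0/8 = 547/105
nDCG = DCG / ideal_DCG = 2501/840 / 547/105 = 2501/4376

2501/4376


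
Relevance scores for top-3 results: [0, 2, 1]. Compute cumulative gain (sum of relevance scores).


Cumulative Gain = sum of relevance scores
Position 1: rel=0, running sum=0
Position 2: rel=2, running sum=2
Position 3: rel=1, running sum=3
CG = 3

3


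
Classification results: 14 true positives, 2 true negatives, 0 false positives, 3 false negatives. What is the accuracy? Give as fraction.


Accuracy = (TP + TN) / (TP + TN + FP + FN)
TP + TN = 14 + 2 = 16
Total = 14 + 2 + 0 + 3 = 19
Accuracy = 16 / 19 = 16/19

16/19


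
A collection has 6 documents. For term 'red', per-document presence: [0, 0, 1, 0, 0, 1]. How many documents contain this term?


Checking each document for 'red':
Doc 1: absent
Doc 2: absent
Doc 3: present
Doc 4: absent
Doc 5: absent
Doc 6: present
df = sum of presences = 0 + 0 + 1 + 0 + 0 + 1 = 2

2


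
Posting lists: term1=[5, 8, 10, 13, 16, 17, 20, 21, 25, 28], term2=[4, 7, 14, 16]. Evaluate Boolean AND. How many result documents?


Boolean AND: find intersection of posting lists
term1 docs: [5, 8, 10, 13, 16, 17, 20, 21, 25, 28]
term2 docs: [4, 7, 14, 16]
Intersection: [16]
|intersection| = 1

1


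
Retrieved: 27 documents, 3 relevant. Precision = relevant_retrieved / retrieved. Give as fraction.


Precision = relevant_retrieved / total_retrieved
= 3 / 27
= 3 / (3 + 24)
= 1/9

1/9


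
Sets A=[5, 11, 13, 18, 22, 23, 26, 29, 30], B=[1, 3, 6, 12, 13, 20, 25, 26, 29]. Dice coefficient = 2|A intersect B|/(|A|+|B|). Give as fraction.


A intersect B = [13, 26, 29]
|A intersect B| = 3
|A| = 9, |B| = 9
Dice = 2*3 / (9+9)
= 6 / 18 = 1/3

1/3


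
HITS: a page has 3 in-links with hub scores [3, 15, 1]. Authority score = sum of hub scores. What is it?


Authority = sum of hub scores of in-linkers
In-link 1: hub score = 3
In-link 2: hub score = 15
In-link 3: hub score = 1
Authority = 3 + 15 + 1 = 19

19


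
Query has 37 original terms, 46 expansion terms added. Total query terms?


Original terms: 37
Expansion terms: 46
Total = 37 + 46 = 83

83


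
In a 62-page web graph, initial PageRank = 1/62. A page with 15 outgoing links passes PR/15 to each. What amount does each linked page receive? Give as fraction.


Initial PR = 1/62 = 1/62
Outlinks = 15
Contribution per link = PR / outlinks
= 1/62 / 15
= 1/930

1/930


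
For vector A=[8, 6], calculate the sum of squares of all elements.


|A|^2 = sum of squared components
A[0]^2 = 8^2 = 64
A[1]^2 = 6^2 = 36
Sum = 64 + 36 = 100

100


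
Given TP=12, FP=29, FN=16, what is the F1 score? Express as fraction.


F1 = 2 * P * R / (P + R)
P = TP/(TP+FP) = 12/41 = 12/41
R = TP/(TP+FN) = 12/28 = 3/7
2 * P * R = 2 * 12/41 * 3/7 = 72/287
P + R = 12/41 + 3/7 = 207/287
F1 = 72/287 / 207/287 = 8/23

8/23


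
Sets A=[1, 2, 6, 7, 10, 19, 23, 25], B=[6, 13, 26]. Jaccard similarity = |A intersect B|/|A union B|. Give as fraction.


A intersect B = [6]
|A intersect B| = 1
A union B = [1, 2, 6, 7, 10, 13, 19, 23, 25, 26]
|A union B| = 10
Jaccard = 1/10 = 1/10

1/10


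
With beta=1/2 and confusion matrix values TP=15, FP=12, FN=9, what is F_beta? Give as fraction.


P = TP/(TP+FP) = 15/27 = 5/9
R = TP/(TP+FN) = 15/24 = 5/8
beta^2 = 1/2^2 = 1/4
(1 + beta^2) = 5/4
Numerator = (1+beta^2)*P*R = 125/288
Denominator = beta^2*P + R = 5/36 + 5/8 = 55/72
F_beta = 25/44

25/44


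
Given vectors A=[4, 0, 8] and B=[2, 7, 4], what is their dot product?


Dot product = sum of element-wise products
A[0]*B[0] = 4*2 = 8
A[1]*B[1] = 0*7 = 0
A[2]*B[2] = 8*4 = 32
Sum = 8 + 0 + 32 = 40

40


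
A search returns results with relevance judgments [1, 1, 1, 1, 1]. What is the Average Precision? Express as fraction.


Computing P@k for each relevant position:
Position 1: relevant, P@1 = 1/1 = 1
Position 2: relevant, P@2 = 2/2 = 1
Position 3: relevant, P@3 = 3/3 = 1
Position 4: relevant, P@4 = 4/4 = 1
Position 5: relevant, P@5 = 5/5 = 1
Sum of P@k = 1 + 1 + 1 + 1 + 1 = 5
AP = 5 / 5 = 1

1


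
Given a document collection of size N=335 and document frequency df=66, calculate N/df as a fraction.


IDF ratio = N / df
= 335 / 66
= 335/66

335/66


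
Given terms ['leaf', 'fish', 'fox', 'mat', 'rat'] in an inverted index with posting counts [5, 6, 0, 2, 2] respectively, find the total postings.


Summing posting list sizes:
'leaf': 5 postings
'fish': 6 postings
'fox': 0 postings
'mat': 2 postings
'rat': 2 postings
Total = 5 + 6 + 0 + 2 + 2 = 15

15


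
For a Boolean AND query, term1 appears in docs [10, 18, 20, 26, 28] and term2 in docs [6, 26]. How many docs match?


Boolean AND: find intersection of posting lists
term1 docs: [10, 18, 20, 26, 28]
term2 docs: [6, 26]
Intersection: [26]
|intersection| = 1

1


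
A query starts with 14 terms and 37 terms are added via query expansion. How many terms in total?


Original terms: 14
Expansion terms: 37
Total = 14 + 37 = 51

51


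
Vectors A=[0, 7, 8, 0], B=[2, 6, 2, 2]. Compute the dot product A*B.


Dot product = sum of element-wise products
A[0]*B[0] = 0*2 = 0
A[1]*B[1] = 7*6 = 42
A[2]*B[2] = 8*2 = 16
A[3]*B[3] = 0*2 = 0
Sum = 0 + 42 + 16 + 0 = 58

58


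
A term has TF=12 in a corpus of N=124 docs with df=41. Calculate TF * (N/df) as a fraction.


TF * (N/df)
= 12 * (124/41)
= 12 * 124/41
= 1488/41

1488/41


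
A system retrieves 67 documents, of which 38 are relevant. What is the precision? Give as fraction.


Precision = relevant_retrieved / total_retrieved
= 38 / 67
= 38 / (38 + 29)
= 38/67

38/67


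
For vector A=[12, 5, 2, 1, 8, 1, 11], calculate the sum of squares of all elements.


|A|^2 = sum of squared components
A[0]^2 = 12^2 = 144
A[1]^2 = 5^2 = 25
A[2]^2 = 2^2 = 4
A[3]^2 = 1^2 = 1
A[4]^2 = 8^2 = 64
A[5]^2 = 1^2 = 1
A[6]^2 = 11^2 = 121
Sum = 144 + 25 + 4 + 1 + 64 + 1 + 121 = 360

360


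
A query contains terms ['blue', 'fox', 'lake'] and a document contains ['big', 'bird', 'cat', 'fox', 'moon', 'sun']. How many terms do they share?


Query terms: ['blue', 'fox', 'lake']
Document terms: ['big', 'bird', 'cat', 'fox', 'moon', 'sun']
Common terms: ['fox']
Overlap count = 1

1


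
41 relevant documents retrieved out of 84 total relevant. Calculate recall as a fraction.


Recall = retrieved_relevant / total_relevant
= 41 / 84
= 41 / (41 + 43)
= 41/84

41/84


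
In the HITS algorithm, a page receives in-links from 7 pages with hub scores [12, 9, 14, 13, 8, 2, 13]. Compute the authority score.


Authority = sum of hub scores of in-linkers
In-link 1: hub score = 12
In-link 2: hub score = 9
In-link 3: hub score = 14
In-link 4: hub score = 13
In-link 5: hub score = 8
In-link 6: hub score = 2
In-link 7: hub score = 13
Authority = 12 + 9 + 14 + 13 + 8 + 2 + 13 = 71

71


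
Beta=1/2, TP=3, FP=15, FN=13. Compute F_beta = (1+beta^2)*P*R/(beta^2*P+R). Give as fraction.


P = TP/(TP+FP) = 3/18 = 1/6
R = TP/(TP+FN) = 3/16 = 3/16
beta^2 = 1/2^2 = 1/4
(1 + beta^2) = 5/4
Numerator = (1+beta^2)*P*R = 5/128
Denominator = beta^2*P + R = 1/24 + 3/16 = 11/48
F_beta = 15/88

15/88


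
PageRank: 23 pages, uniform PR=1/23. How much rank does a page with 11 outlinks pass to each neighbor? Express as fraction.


Initial PR = 1/23 = 1/23
Outlinks = 11
Contribution per link = PR / outlinks
= 1/23 / 11
= 1/253

1/253


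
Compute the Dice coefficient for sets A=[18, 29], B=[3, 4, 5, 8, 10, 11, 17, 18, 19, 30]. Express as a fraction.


A intersect B = [18]
|A intersect B| = 1
|A| = 2, |B| = 10
Dice = 2*1 / (2+10)
= 2 / 12 = 1/6

1/6


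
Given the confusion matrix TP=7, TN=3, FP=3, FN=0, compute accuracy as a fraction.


Accuracy = (TP + TN) / (TP + TN + FP + FN)
TP + TN = 7 + 3 = 10
Total = 7 + 3 + 3 + 0 = 13
Accuracy = 10 / 13 = 10/13

10/13


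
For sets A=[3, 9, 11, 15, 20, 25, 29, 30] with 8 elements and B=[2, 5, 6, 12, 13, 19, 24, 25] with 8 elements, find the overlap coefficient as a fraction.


A intersect B = [25]
|A intersect B| = 1
min(|A|, |B|) = min(8, 8) = 8
Overlap = 1 / 8 = 1/8

1/8


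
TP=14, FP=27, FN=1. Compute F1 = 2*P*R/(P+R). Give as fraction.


F1 = 2 * P * R / (P + R)
P = TP/(TP+FP) = 14/41 = 14/41
R = TP/(TP+FN) = 14/15 = 14/15
2 * P * R = 2 * 14/41 * 14/15 = 392/615
P + R = 14/41 + 14/15 = 784/615
F1 = 392/615 / 784/615 = 1/2

1/2


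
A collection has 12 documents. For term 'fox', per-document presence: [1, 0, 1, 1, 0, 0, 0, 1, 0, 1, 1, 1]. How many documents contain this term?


Checking each document for 'fox':
Doc 1: present
Doc 2: absent
Doc 3: present
Doc 4: present
Doc 5: absent
Doc 6: absent
Doc 7: absent
Doc 8: present
Doc 9: absent
Doc 10: present
Doc 11: present
Doc 12: present
df = sum of presences = 1 + 0 + 1 + 1 + 0 + 0 + 0 + 1 + 0 + 1 + 1 + 1 = 7

7


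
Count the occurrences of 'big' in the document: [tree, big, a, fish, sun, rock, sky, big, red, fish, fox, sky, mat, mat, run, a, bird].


Document has 17 words
Scanning for 'big':
Found at positions: [1, 7]
Count = 2

2


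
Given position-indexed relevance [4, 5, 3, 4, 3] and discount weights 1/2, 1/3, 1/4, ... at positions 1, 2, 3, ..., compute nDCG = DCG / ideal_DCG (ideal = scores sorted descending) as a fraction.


Position discount weights w_i = 1/(i+1) for i=1..5:
Weights = [1/2, 1/3, 1/4, 1/5, 1/6]
Actual relevance: [4, 5, 3, 4, 3]
DCG = 4/2 + 5/3 + 3/4 + 4/5 + 3/6 = 343/60
Ideal relevance (sorted desc): [5, 4, 4, 3, 3]
Ideal DCG = 5/2 + 4/3 + 4/4 + 3/5 + 3/6 = 89/15
nDCG = DCG / ideal_DCG = 343/60 / 89/15 = 343/356

343/356


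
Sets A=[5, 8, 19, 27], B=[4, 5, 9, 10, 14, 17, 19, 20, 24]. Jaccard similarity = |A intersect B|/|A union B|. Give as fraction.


A intersect B = [5, 19]
|A intersect B| = 2
A union B = [4, 5, 8, 9, 10, 14, 17, 19, 20, 24, 27]
|A union B| = 11
Jaccard = 2/11 = 2/11

2/11


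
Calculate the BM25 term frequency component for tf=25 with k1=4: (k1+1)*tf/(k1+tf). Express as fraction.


BM25 TF component = (k1+1)*tf / (k1+tf)
k1 = 4, tf = 25
Numerator = (4+1)*25 = 125
Denominator = 4 + 25 = 29
= 125/29 = 125/29

125/29


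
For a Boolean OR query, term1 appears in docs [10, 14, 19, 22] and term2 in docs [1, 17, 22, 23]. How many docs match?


Boolean OR: find union of posting lists
term1 docs: [10, 14, 19, 22]
term2 docs: [1, 17, 22, 23]
Union: [1, 10, 14, 17, 19, 22, 23]
|union| = 7

7


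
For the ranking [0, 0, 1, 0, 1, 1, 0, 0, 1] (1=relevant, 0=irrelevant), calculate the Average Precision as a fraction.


Computing P@k for each relevant position:
Position 1: not relevant
Position 2: not relevant
Position 3: relevant, P@3 = 1/3 = 1/3
Position 4: not relevant
Position 5: relevant, P@5 = 2/5 = 2/5
Position 6: relevant, P@6 = 3/6 = 1/2
Position 7: not relevant
Position 8: not relevant
Position 9: relevant, P@9 = 4/9 = 4/9
Sum of P@k = 1/3 + 2/5 + 1/2 + 4/9 = 151/90
AP = 151/90 / 4 = 151/360

151/360


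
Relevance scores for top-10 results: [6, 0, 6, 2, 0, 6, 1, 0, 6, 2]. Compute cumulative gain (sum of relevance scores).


Cumulative Gain = sum of relevance scores
Position 1: rel=6, running sum=6
Position 2: rel=0, running sum=6
Position 3: rel=6, running sum=12
Position 4: rel=2, running sum=14
Position 5: rel=0, running sum=14
Position 6: rel=6, running sum=20
Position 7: rel=1, running sum=21
Position 8: rel=0, running sum=21
Position 9: rel=6, running sum=27
Position 10: rel=2, running sum=29
CG = 29

29


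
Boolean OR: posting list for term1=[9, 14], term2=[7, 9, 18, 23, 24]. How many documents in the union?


Boolean OR: find union of posting lists
term1 docs: [9, 14]
term2 docs: [7, 9, 18, 23, 24]
Union: [7, 9, 14, 18, 23, 24]
|union| = 6

6


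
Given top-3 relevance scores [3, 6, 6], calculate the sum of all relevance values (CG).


Cumulative Gain = sum of relevance scores
Position 1: rel=3, running sum=3
Position 2: rel=6, running sum=9
Position 3: rel=6, running sum=15
CG = 15

15


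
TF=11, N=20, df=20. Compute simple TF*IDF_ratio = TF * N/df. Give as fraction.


TF * (N/df)
= 11 * (20/20)
= 11 * 1
= 11

11


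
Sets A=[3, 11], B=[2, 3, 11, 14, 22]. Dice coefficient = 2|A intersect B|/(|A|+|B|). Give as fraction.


A intersect B = [3, 11]
|A intersect B| = 2
|A| = 2, |B| = 5
Dice = 2*2 / (2+5)
= 4 / 7 = 4/7

4/7


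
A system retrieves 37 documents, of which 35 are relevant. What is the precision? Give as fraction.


Precision = relevant_retrieved / total_retrieved
= 35 / 37
= 35 / (35 + 2)
= 35/37

35/37


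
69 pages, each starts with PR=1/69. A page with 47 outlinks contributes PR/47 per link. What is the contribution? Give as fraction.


Initial PR = 1/69 = 1/69
Outlinks = 47
Contribution per link = PR / outlinks
= 1/69 / 47
= 1/3243

1/3243


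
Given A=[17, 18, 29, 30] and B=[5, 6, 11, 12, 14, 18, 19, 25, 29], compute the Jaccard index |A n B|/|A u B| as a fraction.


A intersect B = [18, 29]
|A intersect B| = 2
A union B = [5, 6, 11, 12, 14, 17, 18, 19, 25, 29, 30]
|A union B| = 11
Jaccard = 2/11 = 2/11

2/11


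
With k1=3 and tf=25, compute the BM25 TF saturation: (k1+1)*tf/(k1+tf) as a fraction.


BM25 TF component = (k1+1)*tf / (k1+tf)
k1 = 3, tf = 25
Numerator = (3+1)*25 = 100
Denominator = 3 + 25 = 28
= 100/28 = 25/7

25/7


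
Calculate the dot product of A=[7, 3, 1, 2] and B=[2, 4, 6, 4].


Dot product = sum of element-wise products
A[0]*B[0] = 7*2 = 14
A[1]*B[1] = 3*4 = 12
A[2]*B[2] = 1*6 = 6
A[3]*B[3] = 2*4 = 8
Sum = 14 + 12 + 6 + 8 = 40

40


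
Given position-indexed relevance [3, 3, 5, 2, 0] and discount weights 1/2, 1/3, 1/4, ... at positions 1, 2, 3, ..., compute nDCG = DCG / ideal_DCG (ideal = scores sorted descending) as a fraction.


Position discount weights w_i = 1/(i+1) for i=1..5:
Weights = [1/2, 1/3, 1/4, 1/5, 1/6]
Actual relevance: [3, 3, 5, 2, 0]
DCG = 3/2 + 3/3 + 5/4 + 2/5 + 0/6 = 83/20
Ideal relevance (sorted desc): [5, 3, 3, 2, 0]
Ideal DCG = 5/2 + 3/3 + 3/4 + 2/5 + 0/6 = 93/20
nDCG = DCG / ideal_DCG = 83/20 / 93/20 = 83/93

83/93


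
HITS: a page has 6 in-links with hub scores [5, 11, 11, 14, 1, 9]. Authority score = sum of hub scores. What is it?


Authority = sum of hub scores of in-linkers
In-link 1: hub score = 5
In-link 2: hub score = 11
In-link 3: hub score = 11
In-link 4: hub score = 14
In-link 5: hub score = 1
In-link 6: hub score = 9
Authority = 5 + 11 + 11 + 14 + 1 + 9 = 51

51


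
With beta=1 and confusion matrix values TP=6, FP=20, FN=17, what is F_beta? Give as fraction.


P = TP/(TP+FP) = 6/26 = 3/13
R = TP/(TP+FN) = 6/23 = 6/23
beta^2 = 1^2 = 1
(1 + beta^2) = 2
Numerator = (1+beta^2)*P*R = 36/299
Denominator = beta^2*P + R = 3/13 + 6/23 = 147/299
F_beta = 12/49

12/49


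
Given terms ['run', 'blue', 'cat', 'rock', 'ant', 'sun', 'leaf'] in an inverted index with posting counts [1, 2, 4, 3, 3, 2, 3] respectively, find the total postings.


Summing posting list sizes:
'run': 1 postings
'blue': 2 postings
'cat': 4 postings
'rock': 3 postings
'ant': 3 postings
'sun': 2 postings
'leaf': 3 postings
Total = 1 + 2 + 4 + 3 + 3 + 2 + 3 = 18

18


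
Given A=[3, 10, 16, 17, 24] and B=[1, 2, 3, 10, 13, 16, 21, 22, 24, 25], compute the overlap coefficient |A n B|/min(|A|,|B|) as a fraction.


A intersect B = [3, 10, 16, 24]
|A intersect B| = 4
min(|A|, |B|) = min(5, 10) = 5
Overlap = 4 / 5 = 4/5

4/5


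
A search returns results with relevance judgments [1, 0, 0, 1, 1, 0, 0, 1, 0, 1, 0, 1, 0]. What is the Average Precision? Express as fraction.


Computing P@k for each relevant position:
Position 1: relevant, P@1 = 1/1 = 1
Position 2: not relevant
Position 3: not relevant
Position 4: relevant, P@4 = 2/4 = 1/2
Position 5: relevant, P@5 = 3/5 = 3/5
Position 6: not relevant
Position 7: not relevant
Position 8: relevant, P@8 = 4/8 = 1/2
Position 9: not relevant
Position 10: relevant, P@10 = 5/10 = 1/2
Position 11: not relevant
Position 12: relevant, P@12 = 6/12 = 1/2
Position 13: not relevant
Sum of P@k = 1 + 1/2 + 3/5 + 1/2 + 1/2 + 1/2 = 18/5
AP = 18/5 / 6 = 3/5

3/5


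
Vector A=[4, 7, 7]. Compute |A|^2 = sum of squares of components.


|A|^2 = sum of squared components
A[0]^2 = 4^2 = 16
A[1]^2 = 7^2 = 49
A[2]^2 = 7^2 = 49
Sum = 16 + 49 + 49 = 114

114


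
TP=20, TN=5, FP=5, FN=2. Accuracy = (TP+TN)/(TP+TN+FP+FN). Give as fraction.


Accuracy = (TP + TN) / (TP + TN + FP + FN)
TP + TN = 20 + 5 = 25
Total = 20 + 5 + 5 + 2 = 32
Accuracy = 25 / 32 = 25/32

25/32


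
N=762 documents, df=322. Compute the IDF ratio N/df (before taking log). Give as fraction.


IDF ratio = N / df
= 762 / 322
= 381/161

381/161


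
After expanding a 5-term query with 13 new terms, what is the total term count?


Original terms: 5
Expansion terms: 13
Total = 5 + 13 = 18

18


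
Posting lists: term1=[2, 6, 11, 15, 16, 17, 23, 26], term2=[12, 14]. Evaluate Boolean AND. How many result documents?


Boolean AND: find intersection of posting lists
term1 docs: [2, 6, 11, 15, 16, 17, 23, 26]
term2 docs: [12, 14]
Intersection: []
|intersection| = 0

0


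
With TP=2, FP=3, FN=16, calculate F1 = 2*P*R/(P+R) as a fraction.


F1 = 2 * P * R / (P + R)
P = TP/(TP+FP) = 2/5 = 2/5
R = TP/(TP+FN) = 2/18 = 1/9
2 * P * R = 2 * 2/5 * 1/9 = 4/45
P + R = 2/5 + 1/9 = 23/45
F1 = 4/45 / 23/45 = 4/23

4/23


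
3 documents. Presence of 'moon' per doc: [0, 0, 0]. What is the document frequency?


Checking each document for 'moon':
Doc 1: absent
Doc 2: absent
Doc 3: absent
df = sum of presences = 0 + 0 + 0 = 0

0


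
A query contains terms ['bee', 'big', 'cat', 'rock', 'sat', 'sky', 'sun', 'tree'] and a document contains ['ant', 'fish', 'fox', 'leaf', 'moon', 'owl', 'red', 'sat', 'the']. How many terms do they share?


Query terms: ['bee', 'big', 'cat', 'rock', 'sat', 'sky', 'sun', 'tree']
Document terms: ['ant', 'fish', 'fox', 'leaf', 'moon', 'owl', 'red', 'sat', 'the']
Common terms: ['sat']
Overlap count = 1

1


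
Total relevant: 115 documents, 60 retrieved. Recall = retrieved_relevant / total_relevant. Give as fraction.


Recall = retrieved_relevant / total_relevant
= 60 / 115
= 60 / (60 + 55)
= 12/23

12/23


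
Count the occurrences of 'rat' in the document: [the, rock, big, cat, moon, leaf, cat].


Document has 7 words
Scanning for 'rat':
Term not found in document
Count = 0

0


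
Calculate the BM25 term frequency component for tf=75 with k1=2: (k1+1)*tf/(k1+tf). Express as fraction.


BM25 TF component = (k1+1)*tf / (k1+tf)
k1 = 2, tf = 75
Numerator = (2+1)*75 = 225
Denominator = 2 + 75 = 77
= 225/77 = 225/77

225/77


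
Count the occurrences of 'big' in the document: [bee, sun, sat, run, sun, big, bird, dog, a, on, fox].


Document has 11 words
Scanning for 'big':
Found at positions: [5]
Count = 1

1


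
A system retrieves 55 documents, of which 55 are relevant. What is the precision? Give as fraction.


Precision = relevant_retrieved / total_retrieved
= 55 / 55
= 55 / (55 + 0)
= 1

1


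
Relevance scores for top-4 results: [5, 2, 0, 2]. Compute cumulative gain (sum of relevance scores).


Cumulative Gain = sum of relevance scores
Position 1: rel=5, running sum=5
Position 2: rel=2, running sum=7
Position 3: rel=0, running sum=7
Position 4: rel=2, running sum=9
CG = 9

9


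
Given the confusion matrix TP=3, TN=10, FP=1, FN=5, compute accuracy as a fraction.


Accuracy = (TP + TN) / (TP + TN + FP + FN)
TP + TN = 3 + 10 = 13
Total = 3 + 10 + 1 + 5 = 19
Accuracy = 13 / 19 = 13/19

13/19


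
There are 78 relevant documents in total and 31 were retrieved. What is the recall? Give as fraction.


Recall = retrieved_relevant / total_relevant
= 31 / 78
= 31 / (31 + 47)
= 31/78

31/78


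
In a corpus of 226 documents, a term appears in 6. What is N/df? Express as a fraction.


IDF ratio = N / df
= 226 / 6
= 113/3

113/3


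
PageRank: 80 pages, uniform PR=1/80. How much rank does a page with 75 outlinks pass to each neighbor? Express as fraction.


Initial PR = 1/80 = 1/80
Outlinks = 75
Contribution per link = PR / outlinks
= 1/80 / 75
= 1/6000

1/6000


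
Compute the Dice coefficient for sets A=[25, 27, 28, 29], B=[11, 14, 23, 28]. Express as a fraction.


A intersect B = [28]
|A intersect B| = 1
|A| = 4, |B| = 4
Dice = 2*1 / (4+4)
= 2 / 8 = 1/4

1/4


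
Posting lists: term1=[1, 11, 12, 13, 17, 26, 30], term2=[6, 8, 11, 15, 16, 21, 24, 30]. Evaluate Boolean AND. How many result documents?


Boolean AND: find intersection of posting lists
term1 docs: [1, 11, 12, 13, 17, 26, 30]
term2 docs: [6, 8, 11, 15, 16, 21, 24, 30]
Intersection: [11, 30]
|intersection| = 2

2


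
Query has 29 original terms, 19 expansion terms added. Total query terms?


Original terms: 29
Expansion terms: 19
Total = 29 + 19 = 48

48


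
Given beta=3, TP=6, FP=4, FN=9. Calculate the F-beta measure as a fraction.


P = TP/(TP+FP) = 6/10 = 3/5
R = TP/(TP+FN) = 6/15 = 2/5
beta^2 = 3^2 = 9
(1 + beta^2) = 10
Numerator = (1+beta^2)*P*R = 12/5
Denominator = beta^2*P + R = 27/5 + 2/5 = 29/5
F_beta = 12/29

12/29


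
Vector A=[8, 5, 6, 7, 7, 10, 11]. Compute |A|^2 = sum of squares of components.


|A|^2 = sum of squared components
A[0]^2 = 8^2 = 64
A[1]^2 = 5^2 = 25
A[2]^2 = 6^2 = 36
A[3]^2 = 7^2 = 49
A[4]^2 = 7^2 = 49
A[5]^2 = 10^2 = 100
A[6]^2 = 11^2 = 121
Sum = 64 + 25 + 36 + 49 + 49 + 100 + 121 = 444

444


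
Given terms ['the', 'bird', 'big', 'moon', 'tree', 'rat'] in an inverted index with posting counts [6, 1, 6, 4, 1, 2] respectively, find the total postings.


Summing posting list sizes:
'the': 6 postings
'bird': 1 postings
'big': 6 postings
'moon': 4 postings
'tree': 1 postings
'rat': 2 postings
Total = 6 + 1 + 6 + 4 + 1 + 2 = 20

20


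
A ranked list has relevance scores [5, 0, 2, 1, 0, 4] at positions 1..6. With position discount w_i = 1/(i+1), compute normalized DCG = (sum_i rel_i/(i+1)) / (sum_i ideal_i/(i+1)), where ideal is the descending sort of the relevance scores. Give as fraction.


Position discount weights w_i = 1/(i+1) for i=1..6:
Weights = [1/2, 1/3, 1/4, 1/5, 1/6, 1/7]
Actual relevance: [5, 0, 2, 1, 0, 4]
DCG = 5/2 + 0/3 + 2/4 + 1/5 + 0/6 + 4/7 = 132/35
Ideal relevance (sorted desc): [5, 4, 2, 1, 0, 0]
Ideal DCG = 5/2 + 4/3 + 2/4 + 1/5 + 0/6 + 0/7 = 68/15
nDCG = DCG / ideal_DCG = 132/35 / 68/15 = 99/119

99/119


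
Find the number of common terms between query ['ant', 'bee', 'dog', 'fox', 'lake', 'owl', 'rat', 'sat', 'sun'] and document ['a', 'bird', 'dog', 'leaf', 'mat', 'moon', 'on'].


Query terms: ['ant', 'bee', 'dog', 'fox', 'lake', 'owl', 'rat', 'sat', 'sun']
Document terms: ['a', 'bird', 'dog', 'leaf', 'mat', 'moon', 'on']
Common terms: ['dog']
Overlap count = 1

1


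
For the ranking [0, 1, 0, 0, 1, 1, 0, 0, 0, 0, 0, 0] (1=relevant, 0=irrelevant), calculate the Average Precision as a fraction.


Computing P@k for each relevant position:
Position 1: not relevant
Position 2: relevant, P@2 = 1/2 = 1/2
Position 3: not relevant
Position 4: not relevant
Position 5: relevant, P@5 = 2/5 = 2/5
Position 6: relevant, P@6 = 3/6 = 1/2
Position 7: not relevant
Position 8: not relevant
Position 9: not relevant
Position 10: not relevant
Position 11: not relevant
Position 12: not relevant
Sum of P@k = 1/2 + 2/5 + 1/2 = 7/5
AP = 7/5 / 3 = 7/15

7/15


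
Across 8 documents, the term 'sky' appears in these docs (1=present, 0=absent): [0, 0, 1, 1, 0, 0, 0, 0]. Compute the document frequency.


Checking each document for 'sky':
Doc 1: absent
Doc 2: absent
Doc 3: present
Doc 4: present
Doc 5: absent
Doc 6: absent
Doc 7: absent
Doc 8: absent
df = sum of presences = 0 + 0 + 1 + 1 + 0 + 0 + 0 + 0 = 2

2


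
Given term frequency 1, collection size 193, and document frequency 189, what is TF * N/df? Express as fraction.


TF * (N/df)
= 1 * (193/189)
= 1 * 193/189
= 193/189

193/189


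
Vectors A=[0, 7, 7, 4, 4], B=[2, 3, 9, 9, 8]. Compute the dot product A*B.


Dot product = sum of element-wise products
A[0]*B[0] = 0*2 = 0
A[1]*B[1] = 7*3 = 21
A[2]*B[2] = 7*9 = 63
A[3]*B[3] = 4*9 = 36
A[4]*B[4] = 4*8 = 32
Sum = 0 + 21 + 63 + 36 + 32 = 152

152


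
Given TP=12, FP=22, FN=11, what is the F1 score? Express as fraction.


F1 = 2 * P * R / (P + R)
P = TP/(TP+FP) = 12/34 = 6/17
R = TP/(TP+FN) = 12/23 = 12/23
2 * P * R = 2 * 6/17 * 12/23 = 144/391
P + R = 6/17 + 12/23 = 342/391
F1 = 144/391 / 342/391 = 8/19

8/19


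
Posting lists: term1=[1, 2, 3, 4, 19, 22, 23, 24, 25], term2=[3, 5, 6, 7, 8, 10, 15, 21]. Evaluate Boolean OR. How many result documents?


Boolean OR: find union of posting lists
term1 docs: [1, 2, 3, 4, 19, 22, 23, 24, 25]
term2 docs: [3, 5, 6, 7, 8, 10, 15, 21]
Union: [1, 2, 3, 4, 5, 6, 7, 8, 10, 15, 19, 21, 22, 23, 24, 25]
|union| = 16

16


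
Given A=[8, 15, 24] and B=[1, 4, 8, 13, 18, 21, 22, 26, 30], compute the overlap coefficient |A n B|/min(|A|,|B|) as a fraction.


A intersect B = [8]
|A intersect B| = 1
min(|A|, |B|) = min(3, 9) = 3
Overlap = 1 / 3 = 1/3

1/3


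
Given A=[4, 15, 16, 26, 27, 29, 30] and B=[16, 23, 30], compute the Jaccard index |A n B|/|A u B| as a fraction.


A intersect B = [16, 30]
|A intersect B| = 2
A union B = [4, 15, 16, 23, 26, 27, 29, 30]
|A union B| = 8
Jaccard = 2/8 = 1/4

1/4


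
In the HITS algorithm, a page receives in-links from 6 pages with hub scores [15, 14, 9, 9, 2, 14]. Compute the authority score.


Authority = sum of hub scores of in-linkers
In-link 1: hub score = 15
In-link 2: hub score = 14
In-link 3: hub score = 9
In-link 4: hub score = 9
In-link 5: hub score = 2
In-link 6: hub score = 14
Authority = 15 + 14 + 9 + 9 + 2 + 14 = 63

63


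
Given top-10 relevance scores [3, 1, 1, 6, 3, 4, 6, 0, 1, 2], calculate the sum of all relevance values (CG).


Cumulative Gain = sum of relevance scores
Position 1: rel=3, running sum=3
Position 2: rel=1, running sum=4
Position 3: rel=1, running sum=5
Position 4: rel=6, running sum=11
Position 5: rel=3, running sum=14
Position 6: rel=4, running sum=18
Position 7: rel=6, running sum=24
Position 8: rel=0, running sum=24
Position 9: rel=1, running sum=25
Position 10: rel=2, running sum=27
CG = 27

27


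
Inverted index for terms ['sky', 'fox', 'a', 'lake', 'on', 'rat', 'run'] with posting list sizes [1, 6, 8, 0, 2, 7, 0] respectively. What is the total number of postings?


Summing posting list sizes:
'sky': 1 postings
'fox': 6 postings
'a': 8 postings
'lake': 0 postings
'on': 2 postings
'rat': 7 postings
'run': 0 postings
Total = 1 + 6 + 8 + 0 + 2 + 7 + 0 = 24

24


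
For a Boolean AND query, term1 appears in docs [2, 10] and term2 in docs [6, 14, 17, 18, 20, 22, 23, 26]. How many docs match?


Boolean AND: find intersection of posting lists
term1 docs: [2, 10]
term2 docs: [6, 14, 17, 18, 20, 22, 23, 26]
Intersection: []
|intersection| = 0

0


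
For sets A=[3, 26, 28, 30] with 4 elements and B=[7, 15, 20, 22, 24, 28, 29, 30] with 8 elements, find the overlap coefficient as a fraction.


A intersect B = [28, 30]
|A intersect B| = 2
min(|A|, |B|) = min(4, 8) = 4
Overlap = 2 / 4 = 1/2

1/2


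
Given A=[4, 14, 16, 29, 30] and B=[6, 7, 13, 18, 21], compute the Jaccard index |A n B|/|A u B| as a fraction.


A intersect B = []
|A intersect B| = 0
A union B = [4, 6, 7, 13, 14, 16, 18, 21, 29, 30]
|A union B| = 10
Jaccard = 0/10 = 0

0


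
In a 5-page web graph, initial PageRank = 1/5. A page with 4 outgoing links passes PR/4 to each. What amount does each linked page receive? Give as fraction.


Initial PR = 1/5 = 1/5
Outlinks = 4
Contribution per link = PR / outlinks
= 1/5 / 4
= 1/20

1/20


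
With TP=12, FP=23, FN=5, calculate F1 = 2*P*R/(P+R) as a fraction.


F1 = 2 * P * R / (P + R)
P = TP/(TP+FP) = 12/35 = 12/35
R = TP/(TP+FN) = 12/17 = 12/17
2 * P * R = 2 * 12/35 * 12/17 = 288/595
P + R = 12/35 + 12/17 = 624/595
F1 = 288/595 / 624/595 = 6/13

6/13


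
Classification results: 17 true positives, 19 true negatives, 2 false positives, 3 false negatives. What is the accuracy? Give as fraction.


Accuracy = (TP + TN) / (TP + TN + FP + FN)
TP + TN = 17 + 19 = 36
Total = 17 + 19 + 2 + 3 = 41
Accuracy = 36 / 41 = 36/41

36/41


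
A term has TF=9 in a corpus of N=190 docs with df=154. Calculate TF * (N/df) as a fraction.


TF * (N/df)
= 9 * (190/154)
= 9 * 95/77
= 855/77

855/77


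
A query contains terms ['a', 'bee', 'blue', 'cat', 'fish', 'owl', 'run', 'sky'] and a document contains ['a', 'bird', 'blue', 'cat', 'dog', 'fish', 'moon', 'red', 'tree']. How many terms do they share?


Query terms: ['a', 'bee', 'blue', 'cat', 'fish', 'owl', 'run', 'sky']
Document terms: ['a', 'bird', 'blue', 'cat', 'dog', 'fish', 'moon', 'red', 'tree']
Common terms: ['a', 'blue', 'cat', 'fish']
Overlap count = 4

4


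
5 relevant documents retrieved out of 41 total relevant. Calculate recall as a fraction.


Recall = retrieved_relevant / total_relevant
= 5 / 41
= 5 / (5 + 36)
= 5/41

5/41


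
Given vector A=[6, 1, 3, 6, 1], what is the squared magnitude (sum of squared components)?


|A|^2 = sum of squared components
A[0]^2 = 6^2 = 36
A[1]^2 = 1^2 = 1
A[2]^2 = 3^2 = 9
A[3]^2 = 6^2 = 36
A[4]^2 = 1^2 = 1
Sum = 36 + 1 + 9 + 36 + 1 = 83

83


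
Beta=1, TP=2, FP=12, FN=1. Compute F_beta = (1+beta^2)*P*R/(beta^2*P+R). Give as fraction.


P = TP/(TP+FP) = 2/14 = 1/7
R = TP/(TP+FN) = 2/3 = 2/3
beta^2 = 1^2 = 1
(1 + beta^2) = 2
Numerator = (1+beta^2)*P*R = 4/21
Denominator = beta^2*P + R = 1/7 + 2/3 = 17/21
F_beta = 4/17

4/17


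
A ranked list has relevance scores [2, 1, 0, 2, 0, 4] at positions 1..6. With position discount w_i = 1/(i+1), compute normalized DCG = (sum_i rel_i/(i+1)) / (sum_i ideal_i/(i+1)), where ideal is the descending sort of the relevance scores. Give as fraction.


Position discount weights w_i = 1/(i+1) for i=1..6:
Weights = [1/2, 1/3, 1/4, 1/5, 1/6, 1/7]
Actual relevance: [2, 1, 0, 2, 0, 4]
DCG = 2/2 + 1/3 + 0/4 + 2/5 + 0/6 + 4/7 = 242/105
Ideal relevance (sorted desc): [4, 2, 2, 1, 0, 0]
Ideal DCG = 4/2 + 2/3 + 2/4 + 1/5 + 0/6 + 0/7 = 101/30
nDCG = DCG / ideal_DCG = 242/105 / 101/30 = 484/707

484/707


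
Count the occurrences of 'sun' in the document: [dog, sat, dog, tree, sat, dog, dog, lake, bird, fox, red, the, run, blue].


Document has 14 words
Scanning for 'sun':
Term not found in document
Count = 0

0


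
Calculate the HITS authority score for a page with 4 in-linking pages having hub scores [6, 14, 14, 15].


Authority = sum of hub scores of in-linkers
In-link 1: hub score = 6
In-link 2: hub score = 14
In-link 3: hub score = 14
In-link 4: hub score = 15
Authority = 6 + 14 + 14 + 15 = 49

49


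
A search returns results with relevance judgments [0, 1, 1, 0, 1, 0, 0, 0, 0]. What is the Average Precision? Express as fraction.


Computing P@k for each relevant position:
Position 1: not relevant
Position 2: relevant, P@2 = 1/2 = 1/2
Position 3: relevant, P@3 = 2/3 = 2/3
Position 4: not relevant
Position 5: relevant, P@5 = 3/5 = 3/5
Position 6: not relevant
Position 7: not relevant
Position 8: not relevant
Position 9: not relevant
Sum of P@k = 1/2 + 2/3 + 3/5 = 53/30
AP = 53/30 / 3 = 53/90

53/90


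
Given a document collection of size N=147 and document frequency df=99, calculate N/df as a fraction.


IDF ratio = N / df
= 147 / 99
= 49/33

49/33


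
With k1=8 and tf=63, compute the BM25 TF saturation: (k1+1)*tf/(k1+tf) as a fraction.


BM25 TF component = (k1+1)*tf / (k1+tf)
k1 = 8, tf = 63
Numerator = (8+1)*63 = 567
Denominator = 8 + 63 = 71
= 567/71 = 567/71

567/71


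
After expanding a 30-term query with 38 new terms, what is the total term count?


Original terms: 30
Expansion terms: 38
Total = 30 + 38 = 68

68


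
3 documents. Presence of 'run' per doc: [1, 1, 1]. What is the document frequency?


Checking each document for 'run':
Doc 1: present
Doc 2: present
Doc 3: present
df = sum of presences = 1 + 1 + 1 = 3

3


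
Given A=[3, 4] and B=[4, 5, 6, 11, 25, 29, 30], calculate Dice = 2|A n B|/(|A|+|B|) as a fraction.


A intersect B = [4]
|A intersect B| = 1
|A| = 2, |B| = 7
Dice = 2*1 / (2+7)
= 2 / 9 = 2/9

2/9


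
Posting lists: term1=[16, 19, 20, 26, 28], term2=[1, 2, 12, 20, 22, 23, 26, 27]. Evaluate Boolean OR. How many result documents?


Boolean OR: find union of posting lists
term1 docs: [16, 19, 20, 26, 28]
term2 docs: [1, 2, 12, 20, 22, 23, 26, 27]
Union: [1, 2, 12, 16, 19, 20, 22, 23, 26, 27, 28]
|union| = 11

11


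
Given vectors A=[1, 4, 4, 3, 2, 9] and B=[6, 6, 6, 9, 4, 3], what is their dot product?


Dot product = sum of element-wise products
A[0]*B[0] = 1*6 = 6
A[1]*B[1] = 4*6 = 24
A[2]*B[2] = 4*6 = 24
A[3]*B[3] = 3*9 = 27
A[4]*B[4] = 2*4 = 8
A[5]*B[5] = 9*3 = 27
Sum = 6 + 24 + 24 + 27 + 8 + 27 = 116

116


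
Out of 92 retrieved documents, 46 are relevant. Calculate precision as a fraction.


Precision = relevant_retrieved / total_retrieved
= 46 / 92
= 46 / (46 + 46)
= 1/2

1/2


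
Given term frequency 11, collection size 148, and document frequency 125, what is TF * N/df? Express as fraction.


TF * (N/df)
= 11 * (148/125)
= 11 * 148/125
= 1628/125

1628/125


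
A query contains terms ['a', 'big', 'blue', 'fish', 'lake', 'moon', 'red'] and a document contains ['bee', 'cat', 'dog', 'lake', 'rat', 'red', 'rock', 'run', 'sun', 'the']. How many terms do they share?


Query terms: ['a', 'big', 'blue', 'fish', 'lake', 'moon', 'red']
Document terms: ['bee', 'cat', 'dog', 'lake', 'rat', 'red', 'rock', 'run', 'sun', 'the']
Common terms: ['lake', 'red']
Overlap count = 2

2
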